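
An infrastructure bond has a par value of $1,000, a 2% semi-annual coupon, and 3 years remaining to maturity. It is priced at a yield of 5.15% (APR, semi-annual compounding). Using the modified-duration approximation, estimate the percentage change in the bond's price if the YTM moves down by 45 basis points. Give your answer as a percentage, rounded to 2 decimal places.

+1.28%

Periodic yield y = 0.02575. Modified duration first:
  t   CF        PV=CF/(1+0.02575)^t    t·PV
  1        10.00         9.7490         9.7490
  2        10.00         9.5042        19.0085
  3        10.00         9.2656        27.7969
  4        10.00         9.0330        36.1322
  5        10.00         8.8063        44.0314
  6     1,010.00       867.1061     5,202.6363
  Σ                    913.4642     5,339.3542
P = 913.4642; D_Mac = 5.84517 half-year periods = 2.92259 yrs; D_mod = 2.92259/(1+0.02575) = 2.84922 yrs.
ΔP/P ≈ -D_mod · Δy = -2.84922 × (-0.0045) = +0.012821 = +1.2821%.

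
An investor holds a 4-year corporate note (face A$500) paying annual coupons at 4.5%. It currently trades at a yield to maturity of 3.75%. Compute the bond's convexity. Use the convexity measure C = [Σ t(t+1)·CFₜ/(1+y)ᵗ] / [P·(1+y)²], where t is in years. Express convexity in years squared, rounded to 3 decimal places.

17.054

With y = 0.0375:
  t   CF        PV=CF/(1+0.0375)^t    t·PV        t(t+1)·PV
  1        22.50        21.6867        21.6867          43.3735
  2        22.50        20.9029        41.8058         125.4173
  3        22.50        20.1474        60.4421         241.7684
  4       522.50       450.9557     1,803.8228       9,019.1138
  Σ                    513.6927     1,927.7574       9,429.6730
P = 513.6927.
Convexity = Σ t(t+1)·PV / [P·(1+y)²] = 9,429.6730 / (513.6927 × 1.076406) = 17.05364.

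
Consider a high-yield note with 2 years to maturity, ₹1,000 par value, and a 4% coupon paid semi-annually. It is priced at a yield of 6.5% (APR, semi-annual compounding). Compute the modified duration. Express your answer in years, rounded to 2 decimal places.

Periodic yield y = 0.0325. First find Macaulay duration:
  t   CF        PV=CF/(1+0.0325)^t    t·PV
  1        20.00        19.3705        19.3705
  2        20.00        18.7607        37.5215
  3        20.00        18.1702        54.5106
  4     1,020.00       897.5113     3,590.0452
  Σ                    953.8127     3,701.4478
P = 953.8127; Macaulay duration = 3,701.4478 / 953.8127 = 3.88069 half-year periods = 1.94034 years.
Modified duration = D_Mac / (1 + y) = 1.94034 / 1.0325 = 1.87927 years.

1.88 years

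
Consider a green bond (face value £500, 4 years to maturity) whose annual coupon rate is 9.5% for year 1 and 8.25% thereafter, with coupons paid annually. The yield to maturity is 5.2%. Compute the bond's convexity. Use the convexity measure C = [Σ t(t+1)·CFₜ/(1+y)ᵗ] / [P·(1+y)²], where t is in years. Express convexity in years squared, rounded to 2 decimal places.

15.46

With y = 0.052:
  t   CF        PV=CF/(1+0.052)^t    t·PV        t(t+1)·PV
  1        47.50        45.1521        45.1521          90.3042
  2        41.25        37.2728        74.5457         223.6370
  3        41.25        35.4305       106.2914         425.1655
  4       541.25       441.9111     1,767.6446       8,838.2228
  Σ                    559.7665     1,993.6337       9,577.3295
P = 559.7665.
Convexity = Σ t(t+1)·PV / [P·(1+y)²] = 9,577.3295 / (559.7665 × 1.106704) = 15.45988.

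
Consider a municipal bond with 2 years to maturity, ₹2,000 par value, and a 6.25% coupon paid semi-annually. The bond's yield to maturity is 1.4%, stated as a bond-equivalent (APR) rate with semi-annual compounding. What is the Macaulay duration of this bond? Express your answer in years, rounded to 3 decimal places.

1.915 years

Periodic yield y = 0.007. Discount each cash flow and weight by its period:
  t   CF        PV=CF/(1+0.007)^t    t·PV
  1        62.50        62.0655        62.0655
  2        62.50        61.6341       123.2682
  3        62.50        61.2057       183.6170
  4     2,062.50     2,005.7466     8,022.9866
  Σ                  2,190.6520     8,391.9373
Price P = Σ PV = 2,190.6520.
Macaulay duration = Σ(t·PV) / P = 8,391.9373 / 2,190.6520 = 3.83079 half-year periods.
In years: 3.83079 / 2 = 1.91540 years.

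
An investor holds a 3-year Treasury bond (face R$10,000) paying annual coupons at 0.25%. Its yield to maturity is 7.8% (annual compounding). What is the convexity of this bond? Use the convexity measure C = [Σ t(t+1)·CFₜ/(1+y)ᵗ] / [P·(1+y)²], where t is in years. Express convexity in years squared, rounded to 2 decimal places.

With y = 0.078:
  t   CF        PV=CF/(1+0.078)^t    t·PV        t(t+1)·PV
  1        25.00        23.1911        23.1911          46.3822
  2        25.00        21.5131        43.0261         129.0784
  3    10,025.00     8,002.5445    24,007.6336      96,030.5342
  Σ                  8,047.2487    24,073.8508      96,205.9948
P = 8,047.2487.
Convexity = Σ t(t+1)·PV / [P·(1+y)²] = 96,205.9948 / (8,047.2487 × 1.162084) = 10.28767.

10.29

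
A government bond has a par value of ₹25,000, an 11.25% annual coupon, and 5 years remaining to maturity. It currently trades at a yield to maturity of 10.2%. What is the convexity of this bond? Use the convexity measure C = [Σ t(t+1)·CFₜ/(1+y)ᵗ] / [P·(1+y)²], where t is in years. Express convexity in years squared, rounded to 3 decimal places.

With y = 0.102:
  t   CF        PV=CF/(1+0.102)^t    t·PV        t(t+1)·PV
  1     2,812.50     2,552.1779     2,552.1779       5,104.3557
  2     2,812.50     2,315.9509     4,631.9017      13,895.7052
  3     2,812.50     2,101.5888     6,304.7664      25,219.0657
  4     2,812.50     1,907.0679     7,628.2715      38,141.3577
  5    27,812.50    17,113.2327    85,566.1635     513,396.9810
  Σ                 25,990.0181   106,683.2811     595,757.4654
P = 25,990.0181.
Convexity = Σ t(t+1)·PV / [P·(1+y)²] = 595,757.4654 / (25,990.0181 × 1.214404) = 18.87555.

18.876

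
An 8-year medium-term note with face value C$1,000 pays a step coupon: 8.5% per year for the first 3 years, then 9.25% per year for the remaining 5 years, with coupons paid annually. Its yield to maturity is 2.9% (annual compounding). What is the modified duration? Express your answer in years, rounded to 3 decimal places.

6.240 years

Periodic yield y = 0.029. First find Macaulay duration:
  t   CF        PV=CF/(1+0.029)^t    t·PV
  1        85.00        82.6045        82.6045
  2        85.00        80.2765       160.5529
  3        85.00        78.0140       234.0421
  4        92.50        82.5050       330.0200
  5        92.50        80.1798       400.8989
  6        92.50        77.9201       467.5206
  7        92.50        75.7241       530.0687
  8     1,092.50       869.1574     6,953.2594
  Σ                  1,426.3814     9,158.9671
P = 1,426.3814; Macaulay duration = 9,158.9671 / 1,426.3814 = 6.42112 years.
Modified duration = D_Mac / (1 + y) = 6.42112 / 1.029 = 6.24016 years.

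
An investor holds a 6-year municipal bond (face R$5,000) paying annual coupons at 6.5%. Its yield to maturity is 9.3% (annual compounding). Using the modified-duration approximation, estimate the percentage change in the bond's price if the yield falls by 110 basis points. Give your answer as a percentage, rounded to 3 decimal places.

Periodic yield y = 0.093. Modified duration first:
  t   CF        PV=CF/(1+0.093)^t    t·PV
  1       325.00       297.3468       297.3468
  2       325.00       272.0464       544.0929
  3       325.00       248.8988       746.6965
  4       325.00       227.7208       910.8832
  5       325.00       208.3447     1,041.7237
  6     5,325.00     3,123.1917    18,739.1501
  Σ                  4,377.5493    22,279.8932
P = 4,377.5493; D_Mac = 5.08958 yrs; D_mod = 5.08958/(1+0.093) = 4.65652 yrs.
ΔP/P ≈ -D_mod · Δy = -4.65652 × (-0.011) = +0.051222 = +5.1222%.

+5.122%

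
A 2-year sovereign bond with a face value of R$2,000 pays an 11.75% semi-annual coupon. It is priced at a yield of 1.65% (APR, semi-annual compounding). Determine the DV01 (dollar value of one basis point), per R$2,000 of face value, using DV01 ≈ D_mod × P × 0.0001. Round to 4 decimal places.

R$0.4408

Periodic yield y = 0.00825.
  t   CF        PV=CF/(1+0.00825)^t    t·PV
  1       117.50       116.5386       116.5386
  2       117.50       115.5850       231.1700
  3       117.50       114.6392       343.9176
  4     2,117.50     2,049.0403     8,196.1611
  Σ                  2,395.8030     8,887.7873
P = 2,395.8030; D_Mac = 3.70973 half-year periods = 1.85487 yrs; D_mod = 1.83969 yrs.
DV01 ≈ 1.83969 × 2,395.8030 × 0.0001 = 0.440753.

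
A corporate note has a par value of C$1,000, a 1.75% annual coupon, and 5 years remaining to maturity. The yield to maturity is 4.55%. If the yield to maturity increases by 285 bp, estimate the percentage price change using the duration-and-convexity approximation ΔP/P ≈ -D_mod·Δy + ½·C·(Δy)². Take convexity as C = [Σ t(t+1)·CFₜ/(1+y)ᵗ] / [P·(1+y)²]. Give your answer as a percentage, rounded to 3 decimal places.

-12.071%

With y = 0.0455:
  t   CF        PV=CF/(1+0.0455)^t    t·PV        t(t+1)·PV
  1        17.50        16.7384        16.7384          33.4768
  2        17.50        16.0099        32.0199          96.0597
  3        17.50        15.3132        45.9396         183.7584
  4        17.50        14.6468        58.5871         292.9354
  5     1,017.50       814.5434     4,072.7170      24,436.3022
  Σ                    877.2517     4,226.0020      25,042.5325
P = 877.2517; D_Mac = 4.81732 yrs; D_mod = 4.60767 yrs; C = 26.11596.
Duration effect: -4.60767 × (+0.0285) = -0.131319
Convexity effect: 0.5 × 26.11596 × (0.0285)² = +0.0106063
ΔP/P ≈ -0.131319 + 0.0106063 = -0.120712 = -12.0712%.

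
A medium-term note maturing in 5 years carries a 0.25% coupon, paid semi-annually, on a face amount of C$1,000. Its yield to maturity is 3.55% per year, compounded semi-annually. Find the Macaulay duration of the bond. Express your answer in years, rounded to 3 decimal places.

4.969 years

Periodic yield y = 0.01775. Discount each cash flow and weight by its period:
  t   CF        PV=CF/(1+0.01775)^t    t·PV
  1         1.25         1.2282         1.2282
  2         1.25         1.2068         2.4136
  3         1.25         1.1857         3.5572
  4         1.25         1.1651         4.6602
  5         1.25         1.1447         5.7237
  6         1.25         1.1248         6.7486
  7         1.25         1.1052         7.7361
  8         1.25         1.0859         8.6870
  9         1.25         1.0669         9.6025
  10    1,001.25       839.7140     8,397.1405
  Σ                    850.0273     8,447.4975
Price P = Σ PV = 850.0273.
Macaulay duration = Σ(t·PV) / P = 8,447.4975 / 850.0273 = 9.93791 half-year periods.
In years: 9.93791 / 2 = 4.96896 years.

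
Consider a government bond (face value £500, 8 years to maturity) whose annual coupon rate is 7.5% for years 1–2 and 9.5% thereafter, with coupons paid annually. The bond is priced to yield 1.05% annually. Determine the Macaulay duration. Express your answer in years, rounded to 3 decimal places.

6.554 years

Periodic yield y = 0.0105. Discount each cash flow and weight by its year:
  t   CF        PV=CF/(1+0.0105)^t    t·PV
  1        37.50        37.1103        37.1103
  2        37.50        36.7247        73.4495
  3        47.50        46.0346       138.1039
  4        47.50        45.5563       182.2252
  5        47.50        45.0829       225.4146
  6        47.50        44.6145       267.6868
  7        47.50        44.1509       309.0562
  8       547.50       503.6091     4,028.8729
  Σ                    802.8834     5,261.9193
Price P = Σ PV = 802.8834.
Macaulay duration = Σ(t·PV) / P = 5,261.9193 / 802.8834 = 6.55378 years.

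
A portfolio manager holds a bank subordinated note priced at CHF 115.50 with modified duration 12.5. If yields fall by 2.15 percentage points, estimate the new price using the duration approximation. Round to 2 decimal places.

CHF 146.54

Duration approximation: ΔP/P ≈ -D_mod · Δy = -12.5 × (-0.0215) = +0.268750.
New price ≈ 115.50 × (1 + 0.268750) = 146.540625.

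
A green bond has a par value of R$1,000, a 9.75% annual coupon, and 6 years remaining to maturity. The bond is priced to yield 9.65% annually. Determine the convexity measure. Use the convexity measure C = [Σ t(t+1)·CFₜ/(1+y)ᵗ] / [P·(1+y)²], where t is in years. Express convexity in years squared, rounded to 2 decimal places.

With y = 0.0965:
  t   CF        PV=CF/(1+0.0965)^t    t·PV        t(t+1)·PV
  1        97.50        88.9193        88.9193         177.8386
  2        97.50        81.0937       162.1875         486.5625
  3        97.50        73.9569       221.8707         887.4828
  4        97.50        67.4482       269.7926       1,348.9631
  5        97.50        61.5122       307.5611       1,845.3667
  6     1,097.50       631.4700     3,788.8199      26,521.7394
  Σ                  1,004.4003     4,839.1511      31,267.9531
P = 1,004.4003.
Convexity = Σ t(t+1)·PV / [P·(1+y)²] = 31,267.9531 / (1,004.4003 × 1.202312) = 25.89258.

25.89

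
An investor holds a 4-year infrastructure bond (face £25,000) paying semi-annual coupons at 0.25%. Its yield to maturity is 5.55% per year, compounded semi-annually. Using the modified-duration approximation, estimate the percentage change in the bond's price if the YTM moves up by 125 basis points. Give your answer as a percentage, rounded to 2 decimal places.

-4.84%

Periodic yield y = 0.02775. Modified duration first:
  t   CF        PV=CF/(1+0.02775)^t    t·PV
  1        31.25        30.4062        30.4062
  2        31.25        29.5852        59.1705
  3        31.25        28.7864        86.3592
  4        31.25        28.0092       112.0366
  5        31.25        27.2529       136.2645
  6        31.25        26.5170       159.1023
  7        31.25        25.8011       180.6075
  8    25,031.25    20,108.6379   160,869.1033
  Σ                 20,304.9960   161,633.0501
P = 20,304.9960; D_Mac = 7.96026 half-year periods = 3.98013 yrs; D_mod = 3.98013/(1+0.02775) = 3.87266 yrs.
ΔP/P ≈ -D_mod · Δy = -3.87266 × (+0.0125) = -0.048408 = -4.8408%.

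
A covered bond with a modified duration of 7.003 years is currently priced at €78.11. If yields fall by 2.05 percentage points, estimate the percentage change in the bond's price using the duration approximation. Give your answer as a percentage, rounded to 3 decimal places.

Duration approximation: ΔP/P ≈ -D_mod · Δy = -7.003 × (-0.0205) = +0.1435615.
As a percentage: +14.35615%.

+14.356%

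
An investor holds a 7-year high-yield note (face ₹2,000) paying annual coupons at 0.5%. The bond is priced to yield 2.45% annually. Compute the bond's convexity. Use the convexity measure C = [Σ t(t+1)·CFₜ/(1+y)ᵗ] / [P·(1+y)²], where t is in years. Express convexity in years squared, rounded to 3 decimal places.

With y = 0.0245:
  t   CF        PV=CF/(1+0.0245)^t    t·PV        t(t+1)·PV
  1        10.00         9.7609         9.7609          19.5217
  2        10.00         9.5274        19.0549          57.1646
  3        10.00         9.2996        27.8988         111.5952
  4        10.00         9.0772        36.3088         181.5441
  5        10.00         8.8601        44.3007         265.8040
  6        10.00         8.6482        51.8895         363.2265
  7     2,010.00     1,696.7284    11,877.0985      95,016.7880
  Σ                  1,751.9018    12,066.3120      96,015.6441
P = 1,751.9018.
Convexity = Σ t(t+1)·PV / [P·(1+y)²] = 96,015.6441 / (1,751.9018 × 1.049600) = 52.21657.

52.217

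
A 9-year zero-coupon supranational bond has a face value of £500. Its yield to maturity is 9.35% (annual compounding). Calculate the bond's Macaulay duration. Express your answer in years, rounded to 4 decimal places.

A zero-coupon bond has a single cash flow at maturity, so its Macaulay duration equals its maturity: 9 years.

9.0000 years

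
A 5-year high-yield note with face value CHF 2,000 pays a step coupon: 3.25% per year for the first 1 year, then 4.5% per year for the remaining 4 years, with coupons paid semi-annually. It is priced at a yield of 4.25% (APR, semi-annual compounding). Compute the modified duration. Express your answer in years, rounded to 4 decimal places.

4.4866 years

Periodic yield y = 0.02125. First find Macaulay duration:
  t   CF        PV=CF/(1+0.02125)^t    t·PV
  1        32.50        31.8237        31.8237
  2        32.50        31.1616        62.3231
  3        45.00        42.2490       126.7470
  4        45.00        41.3699       165.4795
  5        45.00        40.5091       202.5453
  6        45.00        39.6662       237.9969
  7        45.00        38.8408       271.8855
  8        45.00        38.0326       304.2608
  9        45.00        37.2412       335.1710
  10    2,045.00     1,657.1912    16,571.9119
  Σ                  1,998.0852    18,310.1448
P = 1,998.0852; Macaulay duration = 18,310.1448 / 1,998.0852 = 9.16385 half-year periods = 4.58192 years.
Modified duration = D_Mac / (1 + y) = 4.58192 / 1.02125 = 4.48658 years.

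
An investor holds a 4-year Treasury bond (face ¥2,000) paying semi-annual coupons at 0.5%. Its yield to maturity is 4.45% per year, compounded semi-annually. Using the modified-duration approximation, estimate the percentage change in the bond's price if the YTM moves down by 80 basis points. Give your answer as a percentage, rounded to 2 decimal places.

+3.10%

Periodic yield y = 0.02225. Modified duration first:
  t   CF        PV=CF/(1+0.02225)^t    t·PV
  1         5.00         4.8912         4.8912
  2         5.00         4.7847         9.5694
  3         5.00         4.6806        14.0417
  4         5.00         4.5787        18.3148
  5         5.00         4.4790        22.3952
  6         5.00         4.3815        26.2893
  7         5.00         4.2862        30.0032
  8     2,005.00     1,681.3473    13,450.7782
  Σ                  1,713.4292    13,576.2829
P = 1,713.4292; D_Mac = 7.92346 half-year periods = 3.96173 yrs; D_mod = 3.96173/(1+0.02225) = 3.87550 yrs.
ΔP/P ≈ -D_mod · Δy = -3.87550 × (-0.008) = +0.031004 = +3.1004%.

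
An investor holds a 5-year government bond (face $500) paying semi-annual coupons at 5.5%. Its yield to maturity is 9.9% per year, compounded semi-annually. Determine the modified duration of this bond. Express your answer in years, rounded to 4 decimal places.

Periodic yield y = 0.0495. First find Macaulay duration:
  t   CF        PV=CF/(1+0.0495)^t    t·PV
  1        13.75        13.1015        13.1015
  2        13.75        12.4835        24.9671
  3        13.75        11.8948        35.6843
  4        13.75        11.3337        45.3349
  5        13.75        10.7992        53.9959
  6        13.75        10.2898        61.7390
  7        13.75         9.8045        68.6315
  8        13.75         9.3421        74.7366
  9        13.75         8.9014        80.1130
  10      513.75       316.9038     3,169.0377
  Σ                    414.8543     3,627.3414
P = 414.8543; Macaulay duration = 3,627.3414 / 414.8543 = 8.74365 half-year periods = 4.37183 years.
Modified duration = D_Mac / (1 + y) = 4.37183 / 1.0495 = 4.16563 years.

4.1656 years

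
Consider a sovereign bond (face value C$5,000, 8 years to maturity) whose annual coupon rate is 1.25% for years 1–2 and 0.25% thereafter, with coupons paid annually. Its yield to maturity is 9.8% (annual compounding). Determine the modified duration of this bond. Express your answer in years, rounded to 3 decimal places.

6.984 years

Periodic yield y = 0.098. First find Macaulay duration:
  t   CF        PV=CF/(1+0.098)^t    t·PV
  1        62.50        56.9217        56.9217
  2        62.50        51.8412       103.6825
  3        12.50         9.4428        28.3285
  4        12.50         8.6000        34.4002
  5        12.50         7.8325        39.1623
  6        12.50         7.1334        42.8003
  7        12.50         6.4967        45.4770
  8     5,012.50     2,372.6609    18,981.2868
  Σ                  2,520.9292    19,332.0593
P = 2,520.9292; Macaulay duration = 19,332.0593 / 2,520.9292 = 7.66862 years.
Modified duration = D_Mac / (1 + y) = 7.66862 / 1.098 = 6.98418 years.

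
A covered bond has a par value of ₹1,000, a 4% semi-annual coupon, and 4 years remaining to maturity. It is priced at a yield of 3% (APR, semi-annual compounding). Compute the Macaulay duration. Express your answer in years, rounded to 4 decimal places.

Periodic yield y = 0.015. Discount each cash flow and weight by its period:
  t   CF        PV=CF/(1+0.015)^t    t·PV
  1        20.00        19.7044        19.7044
  2        20.00        19.4132        38.8265
  3        20.00        19.1263        57.3790
  4        20.00        18.8437        75.3747
  5        20.00        18.5652        92.8260
  6        20.00        18.2908       109.7451
  7        20.00        18.0205       126.1438
  8     1,020.00       905.4653     7,243.7228
  Σ                  1,037.4296     7,763.7223
Price P = Σ PV = 1,037.4296.
Macaulay duration = Σ(t·PV) / P = 7,763.7223 / 1,037.4296 = 7.48361 half-year periods.
In years: 7.48361 / 2 = 3.74181 years.

3.7418 years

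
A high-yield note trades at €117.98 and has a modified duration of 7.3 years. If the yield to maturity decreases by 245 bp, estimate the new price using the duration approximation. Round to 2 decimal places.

Duration approximation: ΔP/P ≈ -D_mod · Δy = -7.3 × (-0.0245) = +0.178850.
New price ≈ 117.98 × (1 + 0.178850) = 139.080723.

€139.08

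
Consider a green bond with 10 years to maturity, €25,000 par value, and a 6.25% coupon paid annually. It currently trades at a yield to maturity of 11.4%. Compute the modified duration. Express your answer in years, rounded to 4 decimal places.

Periodic yield y = 0.114. First find Macaulay duration:
  t   CF        PV=CF/(1+0.114)^t    t·PV
  1     1,562.50     1,402.6032     1,402.6032
  2     1,562.50     1,259.0693     2,518.1387
  3     1,562.50     1,130.2238     3,390.6714
  4     1,562.50     1,014.5636     4,058.2543
  5     1,562.50       910.7393     4,553.6964
  6     1,562.50       817.5398     4,905.2385
  7     1,562.50       733.8777     5,137.1439
  8     1,562.50       658.7771     5,270.2169
  9     1,562.50       591.3619     5,322.2567
  10   26,562.50     9,024.3730    90,243.7303
  Σ                 17,543.1287   126,801.9503
P = 17,543.1287; Macaulay duration = 126,801.9503 / 17,543.1287 = 7.22801 years.
Modified duration = D_Mac / (1 + y) = 7.22801 / 1.114 = 6.48834 years.

6.4883 years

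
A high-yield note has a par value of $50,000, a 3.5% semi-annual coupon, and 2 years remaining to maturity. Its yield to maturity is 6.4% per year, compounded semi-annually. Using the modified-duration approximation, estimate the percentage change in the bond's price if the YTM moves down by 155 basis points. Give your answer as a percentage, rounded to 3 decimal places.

+2.925%

Periodic yield y = 0.032. Modified duration first:
  t   CF        PV=CF/(1+0.032)^t    t·PV
  1       875.00       847.8682       847.8682
  2       875.00       821.5777     1,643.1555
  3       875.00       796.1025     2,388.3074
  4    50,875.00    44,852.3945   179,409.5779
  Σ                 47,317.9429   184,288.9089
P = 47,317.9429; D_Mac = 3.89469 half-year periods = 1.94735 yrs; D_mod = 1.94735/(1+0.032) = 1.88696 yrs.
ΔP/P ≈ -D_mod · Δy = -1.88696 × (-0.0155) = +0.029248 = +2.9248%.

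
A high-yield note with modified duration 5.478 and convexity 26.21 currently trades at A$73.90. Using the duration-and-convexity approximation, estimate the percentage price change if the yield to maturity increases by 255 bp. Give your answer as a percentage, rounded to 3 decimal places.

Duration effect: -D_mod·Δy = -5.478 × (+0.0255) = -0.139689
Convexity effect: ½·C·(Δy)² = 0.5 × 26.21 × (0.0255)² = +0.00852152625
ΔP/P ≈ -0.139689 + 0.00852152625 = -0.13116747375
= -13.116747375%.

-13.117%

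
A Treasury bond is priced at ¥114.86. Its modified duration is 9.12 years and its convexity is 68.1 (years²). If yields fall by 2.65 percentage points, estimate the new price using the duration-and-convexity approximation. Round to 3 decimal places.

Duration effect: -D_mod·Δy = -9.12 × (-0.0265) = +0.241680
Convexity effect: ½·C·(Δy)² = 0.5 × 68.1 × (-0.0265)² = +0.0239116125
ΔP/P ≈ +0.241680 + 0.0239116125 = +0.2655916125
New price ≈ 114.86 × (1 + 0.2655916125) = 145.36585261175.

¥145.366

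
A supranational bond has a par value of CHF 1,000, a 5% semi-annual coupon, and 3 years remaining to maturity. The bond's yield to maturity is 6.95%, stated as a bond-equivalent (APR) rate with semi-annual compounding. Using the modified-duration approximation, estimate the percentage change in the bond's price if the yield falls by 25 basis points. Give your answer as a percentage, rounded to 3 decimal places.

+0.681%

Periodic yield y = 0.03475. Modified duration first:
  t   CF        PV=CF/(1+0.03475)^t    t·PV
  1        25.00        24.1604        24.1604
  2        25.00        23.3490        46.6981
  3        25.00        22.5649        67.6947
  4        25.00        21.8071        87.2285
  5        25.00        21.0748       105.3738
  6     1,025.00       835.0476     5,010.2859
  Σ                    948.0039     5,341.4414
P = 948.0039; D_Mac = 5.63441 half-year periods = 2.81720 yrs; D_mod = 2.81720/(1+0.03475) = 2.72259 yrs.
ΔP/P ≈ -D_mod · Δy = -2.72259 × (-0.0025) = +0.006806 = +0.6806%.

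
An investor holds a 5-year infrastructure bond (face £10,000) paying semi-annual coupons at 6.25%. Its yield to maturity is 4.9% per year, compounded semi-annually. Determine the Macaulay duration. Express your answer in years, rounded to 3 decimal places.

4.392 years

Periodic yield y = 0.0245. Discount each cash flow and weight by its period:
  t   CF        PV=CF/(1+0.0245)^t    t·PV
  1       312.50       305.0268       305.0268
  2       312.50       297.7324       595.4648
  3       312.50       290.6124       871.8372
  4       312.50       283.6627     1,134.6506
  5       312.50       276.8791     1,384.3956
  6       312.50       270.2578     1,621.5468
  7       312.50       263.7948     1,846.5638
  8       312.50       257.4864     2,059.8913
  9       312.50       251.3289     2,261.9597
  10   10,312.50     8,095.5122    80,955.1225
  Σ                 10,592.2936    93,036.4592
Price P = Σ PV = 10,592.2936.
Macaulay duration = Σ(t·PV) / P = 93,036.4592 / 10,592.2936 = 8.78341 half-year periods.
In years: 8.78341 / 2 = 4.39171 years.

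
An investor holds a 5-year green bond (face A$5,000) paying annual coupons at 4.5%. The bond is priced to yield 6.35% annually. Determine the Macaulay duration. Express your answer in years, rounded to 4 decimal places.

Periodic yield y = 0.0635. Discount each cash flow and weight by its year:
  t   CF        PV=CF/(1+0.0635)^t    t·PV
  1       225.00       211.5656       211.5656
  2       225.00       198.9333       397.8666
  3       225.00       187.0553       561.1659
  4       225.00       175.8865       703.5461
  5     5,225.00     3,840.5978    19,202.9888
  Σ                  4,614.0385    21,077.1330
Price P = Σ PV = 4,614.0385.
Macaulay duration = Σ(t·PV) / P = 21,077.1330 / 4,614.0385 = 4.56804 years.

4.5680 years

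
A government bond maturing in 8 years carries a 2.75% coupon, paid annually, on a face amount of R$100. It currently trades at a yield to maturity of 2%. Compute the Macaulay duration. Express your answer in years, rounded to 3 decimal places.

7.312 years

Periodic yield y = 0.02. Discount each cash flow and weight by its year:
  t   CF        PV=CF/(1+0.02)^t    t·PV
  1         2.75         2.6961         2.6961
  2         2.75         2.6432         5.2864
  3         2.75         2.5914         7.7742
  4         2.75         2.5406        10.1623
  5         2.75         2.4908        12.4538
  6         2.75         2.4419        14.6515
  7         2.75         2.3940        16.7583
  8       102.75        87.6961       701.5691
  Σ                    105.4941       771.3517
Price P = Σ PV = 105.4941.
Macaulay duration = Σ(t·PV) / P = 771.3517 / 105.4941 = 7.31180 years.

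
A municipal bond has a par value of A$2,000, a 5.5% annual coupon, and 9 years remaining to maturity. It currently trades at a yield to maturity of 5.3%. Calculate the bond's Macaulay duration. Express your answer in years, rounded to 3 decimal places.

7.348 years

Periodic yield y = 0.053. Discount each cash flow and weight by its year:
  t   CF        PV=CF/(1+0.053)^t    t·PV
  1       110.00       104.4634       104.4634
  2       110.00        99.2055       198.4111
  3       110.00        94.2123       282.6369
  4       110.00        89.4704       357.8815
  5       110.00        84.9671       424.8355
  6       110.00        80.6905       484.1431
  7       110.00        76.6292       536.4041
  8       110.00        72.7722       582.1779
  9     2,110.00     1,325.6446    11,930.8016
  Σ                  2,028.0553    14,901.7551
Price P = Σ PV = 2,028.0553.
Macaulay duration = Σ(t·PV) / P = 14,901.7551 / 2,028.0553 = 7.34781 years.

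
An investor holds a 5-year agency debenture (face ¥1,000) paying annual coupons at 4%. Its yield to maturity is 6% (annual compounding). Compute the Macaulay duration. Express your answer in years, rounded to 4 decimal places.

4.6106 years

Periodic yield y = 0.06. Discount each cash flow and weight by its year:
  t   CF        PV=CF/(1+0.06)^t    t·PV
  1        40.00        37.7358        37.7358
  2        40.00        35.5999        71.1997
  3        40.00        33.5848       100.7543
  4        40.00        31.6837       126.7350
  5     1,040.00       777.1485     3,885.7425
  Σ                    915.7527     4,222.1674
Price P = Σ PV = 915.7527.
Macaulay duration = Σ(t·PV) / P = 4,222.1674 / 915.7527 = 4.61060 years.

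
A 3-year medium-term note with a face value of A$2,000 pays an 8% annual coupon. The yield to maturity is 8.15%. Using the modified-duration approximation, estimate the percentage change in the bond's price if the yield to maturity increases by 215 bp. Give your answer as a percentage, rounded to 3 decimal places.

Periodic yield y = 0.0815. Modified duration first:
  t   CF        PV=CF/(1+0.0815)^t    t·PV
  1       160.00       147.9427       147.9427
  2       160.00       136.7940       273.5879
  3     2,160.00     1,707.5530     5,122.6589
  Σ                  1,992.2896     5,544.1895
P = 1,992.2896; D_Mac = 2.78282 yrs; D_mod = 2.78282/(1+0.0815) = 2.57311 yrs.
ΔP/P ≈ -D_mod · Δy = -2.57311 × (+0.0215) = -0.055322 = -5.5322%.

-5.532%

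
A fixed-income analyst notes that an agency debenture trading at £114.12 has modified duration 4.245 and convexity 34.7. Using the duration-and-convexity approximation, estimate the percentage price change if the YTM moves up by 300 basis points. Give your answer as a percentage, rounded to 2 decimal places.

-11.17%

Duration effect: -D_mod·Δy = -4.245 × (+0.03) = -0.127350
Convexity effect: ½·C·(Δy)² = 0.5 × 34.7 × (0.03)² = +0.0156150
ΔP/P ≈ -0.127350 + 0.0156150 = -0.111735
= -11.1735%.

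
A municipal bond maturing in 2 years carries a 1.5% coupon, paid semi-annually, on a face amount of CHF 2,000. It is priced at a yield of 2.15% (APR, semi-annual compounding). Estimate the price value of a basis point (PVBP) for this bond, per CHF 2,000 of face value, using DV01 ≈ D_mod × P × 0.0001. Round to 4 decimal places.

Periodic yield y = 0.01075.
  t   CF        PV=CF/(1+0.01075)^t    t·PV
  1        15.00        14.8405        14.8405
  2        15.00        14.6826        29.3653
  3        15.00        14.5265        43.5794
  4     2,015.00     1,930.6344     7,722.5378
  Σ                  1,974.6840     7,810.3229
P = 1,974.6840; D_Mac = 3.95523 half-year periods = 1.97761 yrs; D_mod = 1.95658 yrs.
DV01 ≈ 1.95658 × 1,974.6840 × 0.0001 = 0.386363.

CHF 0.3864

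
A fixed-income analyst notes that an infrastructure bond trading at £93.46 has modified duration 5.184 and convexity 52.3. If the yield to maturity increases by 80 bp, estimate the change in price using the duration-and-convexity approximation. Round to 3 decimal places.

-£3.720

Duration effect: -D_mod·Δy = -5.184 × (+0.008) = -0.041472
Convexity effect: ½·C·(Δy)² = 0.5 × 52.3 × (0.008)² = +0.0016736
ΔP/P ≈ -0.041472 + 0.0016736 = -0.0397984
ΔP ≈ 93.46 × (-0.0397984) = -3.719558464.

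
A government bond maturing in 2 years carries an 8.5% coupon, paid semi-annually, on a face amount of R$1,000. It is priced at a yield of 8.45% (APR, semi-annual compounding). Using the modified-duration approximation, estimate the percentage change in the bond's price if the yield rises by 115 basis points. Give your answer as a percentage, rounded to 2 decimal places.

-2.08%

Periodic yield y = 0.04225. Modified duration first:
  t   CF        PV=CF/(1+0.04225)^t    t·PV
  1        42.50        40.7772        40.7772
  2        42.50        39.1242        78.2483
  3        42.50        37.5382       112.6145
  4     1,042.50       883.4632     3,533.8527
  Σ                  1,000.9027     3,765.4927
P = 1,000.9027; D_Mac = 3.76210 half-year periods = 1.88105 yrs; D_mod = 1.88105/(1+0.04225) = 1.80480 yrs.
ΔP/P ≈ -D_mod · Δy = -1.80480 × (+0.0115) = -0.020755 = -2.0755%.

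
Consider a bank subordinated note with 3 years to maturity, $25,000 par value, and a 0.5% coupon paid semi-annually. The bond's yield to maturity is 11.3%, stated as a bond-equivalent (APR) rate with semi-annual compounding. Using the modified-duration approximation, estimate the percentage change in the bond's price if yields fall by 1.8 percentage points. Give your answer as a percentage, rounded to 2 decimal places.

+5.07%

Periodic yield y = 0.0565. Modified duration first:
  t   CF        PV=CF/(1+0.0565)^t    t·PV
  1        62.50        59.1576        59.1576
  2        62.50        55.9939       111.9879
  3        62.50        52.9995       158.9984
  4        62.50        50.1651       200.6606
  5        62.50        47.4824       237.4119
  6    25,062.50    18,022.1824   108,133.0946
  Σ                 18,287.9810   108,901.3110
P = 18,287.9810; D_Mac = 5.95480 half-year periods = 2.97740 yrs; D_mod = 2.97740/(1+0.0565) = 2.81817 yrs.
ΔP/P ≈ -D_mod · Δy = -2.81817 × (-0.018) = +0.050727 = +5.0727%.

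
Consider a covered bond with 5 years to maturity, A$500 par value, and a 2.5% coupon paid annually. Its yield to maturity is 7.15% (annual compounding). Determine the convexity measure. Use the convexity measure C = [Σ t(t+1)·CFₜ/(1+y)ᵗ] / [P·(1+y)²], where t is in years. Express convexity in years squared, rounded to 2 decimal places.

24.27

With y = 0.0715:
  t   CF        PV=CF/(1+0.0715)^t    t·PV        t(t+1)·PV
  1        12.50        11.6659        11.6659          23.3318
  2        12.50        10.8874        21.7749          65.3246
  3        12.50        10.1609        30.4828         121.9312
  4        12.50         9.4829        37.9316         189.6581
  5       512.50       362.8549     1,814.2745      10,885.6470
  Σ                    405.0521     1,916.1297      11,285.8926
P = 405.0521.
Convexity = Σ t(t+1)·PV / [P·(1+y)²] = 11,285.8926 / (405.0521 × 1.148112) = 24.26838.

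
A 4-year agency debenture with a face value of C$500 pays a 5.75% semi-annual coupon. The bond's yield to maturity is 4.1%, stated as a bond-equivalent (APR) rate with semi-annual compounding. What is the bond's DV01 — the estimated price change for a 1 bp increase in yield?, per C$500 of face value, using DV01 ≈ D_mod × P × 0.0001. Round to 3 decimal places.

Periodic yield y = 0.0205.
  t   CF        PV=CF/(1+0.0205)^t    t·PV
  1       14.375        14.0862        14.0862
  2       14.375        13.8033        27.6065
  3       14.375        13.5260        40.5779
  4       14.375        13.2543        53.0171
  5       14.375        12.9880        64.9401
  6       14.375        12.7271        76.3627
  7       14.375        12.4714        87.3001
  8      514.375       437.2963     3,498.3702
  Σ                    530.1526     3,862.2609
P = 530.1526; D_Mac = 7.28519 half-year periods = 3.64259 yrs; D_mod = 3.56942 yrs.
DV01 ≈ 3.56942 × 530.1526 × 0.0001 = 0.189234.

C$0.189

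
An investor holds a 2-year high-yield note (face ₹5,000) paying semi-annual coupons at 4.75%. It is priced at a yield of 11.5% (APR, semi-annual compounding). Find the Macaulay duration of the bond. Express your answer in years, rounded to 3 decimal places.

Periodic yield y = 0.0575. Discount each cash flow and weight by its period:
  t   CF        PV=CF/(1+0.0575)^t    t·PV
  1       118.75       112.2931       112.2931
  2       118.75       106.1874       212.3747
  3       118.75       100.4136       301.2408
  4     5,118.75     4,093.0063    16,372.0253
  Σ                  4,411.9004    16,997.9339
Price P = Σ PV = 4,411.9004.
Macaulay duration = Σ(t·PV) / P = 16,997.9339 / 4,411.9004 = 3.85275 half-year periods.
In years: 3.85275 / 2 = 1.92637 years.

1.926 years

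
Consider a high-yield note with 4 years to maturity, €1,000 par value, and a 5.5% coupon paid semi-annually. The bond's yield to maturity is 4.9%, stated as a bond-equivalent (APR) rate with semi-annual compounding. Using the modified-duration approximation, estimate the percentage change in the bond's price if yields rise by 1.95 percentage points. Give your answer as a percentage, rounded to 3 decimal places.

Periodic yield y = 0.0245. Modified duration first:
  t   CF        PV=CF/(1+0.0245)^t    t·PV
  1        27.50        26.8424        26.8424
  2        27.50        26.2005        52.4009
  3        27.50        25.5739        76.7217
  4        27.50        24.9623        99.8493
  5        27.50        24.3654       121.8268
  6        27.50        23.7827       142.6961
  7        27.50        23.2139       162.4976
  8     1,027.50       846.6153     6,772.9226
  Σ                  1,021.5563     7,455.7574
P = 1,021.5563; D_Mac = 7.29843 half-year periods = 3.64921 yrs; D_mod = 3.64921/(1+0.0245) = 3.56195 yrs.
ΔP/P ≈ -D_mod · Δy = -3.56195 × (+0.0195) = -0.069458 = -6.9458%.

-6.946%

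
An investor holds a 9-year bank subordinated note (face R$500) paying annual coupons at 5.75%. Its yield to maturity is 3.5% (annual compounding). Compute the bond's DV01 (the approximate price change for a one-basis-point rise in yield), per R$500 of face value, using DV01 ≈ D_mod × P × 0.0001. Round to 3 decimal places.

R$0.420

Periodic yield y = 0.035.
  t   CF        PV=CF/(1+0.035)^t    t·PV
  1        28.75        27.7778        27.7778
  2        28.75        26.8384        53.6769
  3        28.75        25.9309        77.7926
  4        28.75        25.0540       100.2159
  5        28.75        24.2067       121.0336
  6        28.75        23.3881       140.3289
  7        28.75        22.5972       158.1807
  8        28.75        21.8331       174.6647
  9       528.75       387.9603     3,491.6423
  Σ                    585.5865     4,345.3132
P = 585.5865; D_Mac = 7.42045 yrs; D_mod = 7.16951 yrs.
DV01 ≈ 7.16951 × 585.5865 × 0.0001 = 0.419837.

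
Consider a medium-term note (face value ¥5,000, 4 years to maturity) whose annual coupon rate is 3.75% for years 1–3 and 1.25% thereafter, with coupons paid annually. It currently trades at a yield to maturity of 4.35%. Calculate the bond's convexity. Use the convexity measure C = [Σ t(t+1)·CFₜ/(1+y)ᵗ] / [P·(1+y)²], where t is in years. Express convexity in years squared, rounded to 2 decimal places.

With y = 0.0435:
  t   CF        PV=CF/(1+0.0435)^t    t·PV        t(t+1)·PV
  1       187.50       179.6838       179.6838         359.3675
  2       187.50       172.1933       344.3867       1,033.1601
  3       187.50       165.0152       495.0456       1,980.1822
  4     5,062.50     4,269.6790    17,078.7159      85,393.5794
  Σ                  4,786.5713    18,097.8319      88,766.2893
P = 4,786.5713.
Convexity = Σ t(t+1)·PV / [P·(1+y)²] = 88,766.2893 / (4,786.5713 × 1.088892) = 17.03094.

17.03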